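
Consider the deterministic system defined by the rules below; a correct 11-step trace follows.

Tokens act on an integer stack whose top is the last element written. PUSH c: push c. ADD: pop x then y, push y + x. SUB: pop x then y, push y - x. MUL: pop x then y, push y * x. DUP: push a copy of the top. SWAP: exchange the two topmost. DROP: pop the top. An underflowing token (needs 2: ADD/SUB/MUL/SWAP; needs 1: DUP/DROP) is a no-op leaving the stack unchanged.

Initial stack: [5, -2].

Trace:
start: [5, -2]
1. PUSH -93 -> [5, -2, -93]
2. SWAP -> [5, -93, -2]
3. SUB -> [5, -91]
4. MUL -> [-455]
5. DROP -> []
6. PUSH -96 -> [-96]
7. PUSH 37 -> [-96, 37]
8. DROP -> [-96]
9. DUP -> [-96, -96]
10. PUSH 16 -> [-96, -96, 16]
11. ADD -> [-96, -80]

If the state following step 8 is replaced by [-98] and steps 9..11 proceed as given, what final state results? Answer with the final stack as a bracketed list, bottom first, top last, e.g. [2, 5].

state after step 8 := [-98]
9. DUP -> [-98, -98]
10. PUSH 16 -> [-98, -98, 16]
11. ADD -> [-98, -82]

[-98, -82]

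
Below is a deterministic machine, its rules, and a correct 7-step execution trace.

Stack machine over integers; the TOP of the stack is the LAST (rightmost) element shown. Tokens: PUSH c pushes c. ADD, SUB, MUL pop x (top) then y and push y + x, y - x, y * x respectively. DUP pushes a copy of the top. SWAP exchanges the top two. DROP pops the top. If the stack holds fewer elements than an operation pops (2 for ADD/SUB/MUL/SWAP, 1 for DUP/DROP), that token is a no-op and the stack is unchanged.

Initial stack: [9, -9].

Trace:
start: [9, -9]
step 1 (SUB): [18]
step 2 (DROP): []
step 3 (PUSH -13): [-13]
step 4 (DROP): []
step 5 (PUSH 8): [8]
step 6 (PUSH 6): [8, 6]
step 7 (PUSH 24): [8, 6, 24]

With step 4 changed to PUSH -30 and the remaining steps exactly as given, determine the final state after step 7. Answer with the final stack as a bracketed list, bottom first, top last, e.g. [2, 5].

(re-executing from step 4 with the substitution; state before step 4: [-13])
step 4 (PUSH -30): [-13, -30]
step 5 (PUSH 8): [-13, -30, 8]
step 6 (PUSH 6): [-13, -30, 8, 6]
step 7 (PUSH 24): [-13, -30, 8, 6, 24]

[-13, -30, 8, 6, 24]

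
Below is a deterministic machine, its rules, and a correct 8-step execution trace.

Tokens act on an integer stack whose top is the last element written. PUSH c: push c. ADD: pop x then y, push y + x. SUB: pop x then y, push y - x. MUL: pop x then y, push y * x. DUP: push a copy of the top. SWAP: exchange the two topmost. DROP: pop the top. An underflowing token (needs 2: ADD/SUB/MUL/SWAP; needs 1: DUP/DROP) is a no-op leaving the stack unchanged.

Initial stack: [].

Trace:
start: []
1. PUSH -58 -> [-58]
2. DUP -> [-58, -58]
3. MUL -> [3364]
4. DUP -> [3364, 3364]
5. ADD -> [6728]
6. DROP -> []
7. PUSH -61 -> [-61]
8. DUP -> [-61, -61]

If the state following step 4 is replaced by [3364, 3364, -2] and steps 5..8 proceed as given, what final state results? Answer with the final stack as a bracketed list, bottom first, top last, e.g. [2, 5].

state after step 4 := [3364, 3364, -2]
5. ADD -> [3364, 3362]
6. DROP -> [3364]
7. PUSH -61 -> [3364, -61]
8. DUP -> [3364, -61, -61]

[3364, -61, -61]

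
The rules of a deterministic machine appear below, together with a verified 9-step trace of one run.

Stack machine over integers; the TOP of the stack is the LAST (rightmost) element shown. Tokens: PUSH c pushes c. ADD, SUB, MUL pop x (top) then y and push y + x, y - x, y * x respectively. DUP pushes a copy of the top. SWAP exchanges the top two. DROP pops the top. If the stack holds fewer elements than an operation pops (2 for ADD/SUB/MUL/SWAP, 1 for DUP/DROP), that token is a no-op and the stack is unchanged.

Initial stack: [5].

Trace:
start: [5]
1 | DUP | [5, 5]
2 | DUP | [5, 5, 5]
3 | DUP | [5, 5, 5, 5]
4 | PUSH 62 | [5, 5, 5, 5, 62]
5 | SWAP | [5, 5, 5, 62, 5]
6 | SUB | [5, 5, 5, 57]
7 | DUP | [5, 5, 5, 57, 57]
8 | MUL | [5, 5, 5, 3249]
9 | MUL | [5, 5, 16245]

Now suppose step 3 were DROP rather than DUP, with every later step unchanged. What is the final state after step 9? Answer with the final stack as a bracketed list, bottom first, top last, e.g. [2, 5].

(re-executing from step 3 with the substitution; state before step 3: [5, 5, 5])
3 | DROP | [5, 5]
4 | PUSH 62 | [5, 5, 62]
5 | SWAP | [5, 62, 5]
6 | SUB | [5, 57]
7 | DUP | [5, 57, 57]
8 | MUL | [5, 3249]
9 | MUL | [16245]

[16245]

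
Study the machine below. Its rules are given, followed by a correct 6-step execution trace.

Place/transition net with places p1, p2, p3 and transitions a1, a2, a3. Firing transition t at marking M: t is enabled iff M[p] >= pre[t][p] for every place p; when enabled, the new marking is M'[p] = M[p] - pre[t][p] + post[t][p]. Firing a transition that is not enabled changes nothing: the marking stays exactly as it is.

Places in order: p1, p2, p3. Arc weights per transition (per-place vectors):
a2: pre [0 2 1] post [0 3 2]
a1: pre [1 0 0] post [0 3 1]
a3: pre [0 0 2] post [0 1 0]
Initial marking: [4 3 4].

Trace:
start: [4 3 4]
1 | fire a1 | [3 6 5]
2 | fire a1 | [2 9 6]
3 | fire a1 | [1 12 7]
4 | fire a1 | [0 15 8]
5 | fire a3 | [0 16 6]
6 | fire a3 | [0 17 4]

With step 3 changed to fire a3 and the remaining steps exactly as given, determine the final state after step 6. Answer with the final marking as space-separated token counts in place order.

1 15 1

(re-executing from step 3 with the substitution; state before step 3: [2 9 6])
3 | fire a3 | [2 10 4]
4 | fire a1 | [1 13 5]
5 | fire a3 | [1 14 3]
6 | fire a3 | [1 15 1]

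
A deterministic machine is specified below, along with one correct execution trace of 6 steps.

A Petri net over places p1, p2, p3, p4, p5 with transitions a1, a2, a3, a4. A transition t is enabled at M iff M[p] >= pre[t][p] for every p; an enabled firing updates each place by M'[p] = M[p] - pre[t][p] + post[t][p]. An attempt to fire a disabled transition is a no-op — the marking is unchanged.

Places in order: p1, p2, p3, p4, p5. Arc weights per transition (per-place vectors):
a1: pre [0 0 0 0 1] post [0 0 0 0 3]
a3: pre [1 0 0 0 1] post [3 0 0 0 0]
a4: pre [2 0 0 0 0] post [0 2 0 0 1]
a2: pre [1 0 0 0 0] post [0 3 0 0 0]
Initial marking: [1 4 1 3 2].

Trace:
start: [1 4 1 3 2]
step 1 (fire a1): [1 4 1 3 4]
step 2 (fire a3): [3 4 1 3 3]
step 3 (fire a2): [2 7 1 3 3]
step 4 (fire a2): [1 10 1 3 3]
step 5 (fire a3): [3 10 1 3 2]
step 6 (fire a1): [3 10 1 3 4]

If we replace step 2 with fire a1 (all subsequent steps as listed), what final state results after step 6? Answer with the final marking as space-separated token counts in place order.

(re-executing from step 2 with the substitution; state before step 2: [1 4 1 3 4])
step 2 (fire a1): [1 4 1 3 6]
step 3 (fire a2): [0 7 1 3 6]
step 4 (fire a2): [0 7 1 3 6]
step 5 (fire a3): [0 7 1 3 6]
step 6 (fire a1): [0 7 1 3 8]

0 7 1 3 8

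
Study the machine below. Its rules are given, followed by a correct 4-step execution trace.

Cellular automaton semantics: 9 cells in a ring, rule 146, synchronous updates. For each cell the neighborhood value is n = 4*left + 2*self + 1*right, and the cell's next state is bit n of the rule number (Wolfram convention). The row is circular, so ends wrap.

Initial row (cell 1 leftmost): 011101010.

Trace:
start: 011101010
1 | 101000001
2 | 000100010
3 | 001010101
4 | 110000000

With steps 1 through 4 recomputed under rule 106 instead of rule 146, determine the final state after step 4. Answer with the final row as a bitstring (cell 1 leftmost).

(re-executing steps 1..4 under rule 106; state before step 1: 011101010)
1 | 110110100
2 | 111111001
3 | 000001011
4 | 000010111

000010111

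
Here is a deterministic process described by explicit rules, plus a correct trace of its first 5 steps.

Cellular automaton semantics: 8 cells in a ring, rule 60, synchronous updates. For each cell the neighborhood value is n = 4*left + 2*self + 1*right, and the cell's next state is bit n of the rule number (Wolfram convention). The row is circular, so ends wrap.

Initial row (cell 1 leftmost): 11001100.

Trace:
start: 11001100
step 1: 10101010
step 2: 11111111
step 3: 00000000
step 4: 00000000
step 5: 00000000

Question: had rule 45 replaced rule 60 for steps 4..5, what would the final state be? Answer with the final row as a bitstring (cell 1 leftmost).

00000000

(re-executing steps 4..5 under rule 45; state before step 4: 00000000)
step 4: 11111111
step 5: 00000000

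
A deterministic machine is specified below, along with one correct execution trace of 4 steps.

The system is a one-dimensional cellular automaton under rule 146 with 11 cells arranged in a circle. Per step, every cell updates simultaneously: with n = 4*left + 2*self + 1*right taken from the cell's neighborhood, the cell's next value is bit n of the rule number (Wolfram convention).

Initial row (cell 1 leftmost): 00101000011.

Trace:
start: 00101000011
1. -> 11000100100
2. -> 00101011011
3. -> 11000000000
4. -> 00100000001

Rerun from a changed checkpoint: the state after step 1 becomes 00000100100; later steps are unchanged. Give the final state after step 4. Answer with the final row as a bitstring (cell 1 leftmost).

state after step 1 := 00000100100
2. -> 00001011010
3. -> 00010000001
4. -> 10101000010

10101000010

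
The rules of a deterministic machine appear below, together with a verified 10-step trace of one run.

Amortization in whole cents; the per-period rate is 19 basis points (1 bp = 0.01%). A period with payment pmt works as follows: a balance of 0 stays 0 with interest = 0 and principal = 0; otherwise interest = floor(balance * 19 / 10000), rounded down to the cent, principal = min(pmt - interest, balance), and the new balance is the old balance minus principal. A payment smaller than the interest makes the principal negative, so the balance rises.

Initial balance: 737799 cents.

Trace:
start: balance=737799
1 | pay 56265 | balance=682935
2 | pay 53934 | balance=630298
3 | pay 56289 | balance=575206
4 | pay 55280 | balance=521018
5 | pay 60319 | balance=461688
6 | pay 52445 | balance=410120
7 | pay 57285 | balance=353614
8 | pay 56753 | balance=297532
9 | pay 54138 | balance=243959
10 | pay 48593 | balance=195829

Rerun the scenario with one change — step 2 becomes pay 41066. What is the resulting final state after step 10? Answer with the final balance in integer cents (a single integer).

208895

(re-executing from step 2 with the substitution; state before step 2: balance=682935)
2 | pay 41066 | balance=643166
3 | pay 56289 | balance=588099
4 | pay 55280 | balance=533936
5 | pay 60319 | balance=474631
6 | pay 52445 | balance=423087
7 | pay 57285 | balance=366605
8 | pay 56753 | balance=310548
9 | pay 54138 | balance=257000
10 | pay 48593 | balance=208895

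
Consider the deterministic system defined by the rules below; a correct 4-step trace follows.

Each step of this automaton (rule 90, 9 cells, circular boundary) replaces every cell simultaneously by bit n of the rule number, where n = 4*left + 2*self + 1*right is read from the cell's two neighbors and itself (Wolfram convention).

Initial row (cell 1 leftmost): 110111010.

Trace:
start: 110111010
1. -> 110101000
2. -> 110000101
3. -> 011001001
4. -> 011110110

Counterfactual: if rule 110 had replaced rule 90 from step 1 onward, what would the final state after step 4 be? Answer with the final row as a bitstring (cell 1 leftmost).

011111000

(re-executing steps 1..4 under rule 110; state before step 1: 110111010)
1. -> 111101111
2. -> 000111000
3. -> 001101000
4. -> 011111000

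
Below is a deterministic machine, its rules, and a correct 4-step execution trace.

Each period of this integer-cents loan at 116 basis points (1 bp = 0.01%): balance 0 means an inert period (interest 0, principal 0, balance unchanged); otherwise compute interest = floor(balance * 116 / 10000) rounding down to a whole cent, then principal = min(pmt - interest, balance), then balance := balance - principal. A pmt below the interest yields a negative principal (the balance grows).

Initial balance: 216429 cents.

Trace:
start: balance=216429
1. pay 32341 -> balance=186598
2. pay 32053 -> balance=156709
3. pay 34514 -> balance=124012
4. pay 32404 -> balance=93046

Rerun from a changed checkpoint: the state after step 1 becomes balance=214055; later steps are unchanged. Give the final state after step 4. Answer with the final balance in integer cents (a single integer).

121471

state after step 1 := balance=214055
2. pay 32053 -> balance=184485
3. pay 34514 -> balance=152111
4. pay 32404 -> balance=121471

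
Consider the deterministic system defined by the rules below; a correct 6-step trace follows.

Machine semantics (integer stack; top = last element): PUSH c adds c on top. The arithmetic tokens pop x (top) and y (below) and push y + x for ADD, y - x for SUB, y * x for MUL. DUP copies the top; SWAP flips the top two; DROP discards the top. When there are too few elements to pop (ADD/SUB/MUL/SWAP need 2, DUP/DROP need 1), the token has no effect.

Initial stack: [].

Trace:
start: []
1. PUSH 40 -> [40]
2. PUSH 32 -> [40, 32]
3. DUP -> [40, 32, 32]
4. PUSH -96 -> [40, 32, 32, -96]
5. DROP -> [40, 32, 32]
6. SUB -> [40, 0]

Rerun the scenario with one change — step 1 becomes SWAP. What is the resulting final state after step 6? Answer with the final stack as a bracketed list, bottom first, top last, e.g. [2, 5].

(re-executing from step 1 with the substitution; state before step 1: [])
1. SWAP -> []
2. PUSH 32 -> [32]
3. DUP -> [32, 32]
4. PUSH -96 -> [32, 32, -96]
5. DROP -> [32, 32]
6. SUB -> [0]

[0]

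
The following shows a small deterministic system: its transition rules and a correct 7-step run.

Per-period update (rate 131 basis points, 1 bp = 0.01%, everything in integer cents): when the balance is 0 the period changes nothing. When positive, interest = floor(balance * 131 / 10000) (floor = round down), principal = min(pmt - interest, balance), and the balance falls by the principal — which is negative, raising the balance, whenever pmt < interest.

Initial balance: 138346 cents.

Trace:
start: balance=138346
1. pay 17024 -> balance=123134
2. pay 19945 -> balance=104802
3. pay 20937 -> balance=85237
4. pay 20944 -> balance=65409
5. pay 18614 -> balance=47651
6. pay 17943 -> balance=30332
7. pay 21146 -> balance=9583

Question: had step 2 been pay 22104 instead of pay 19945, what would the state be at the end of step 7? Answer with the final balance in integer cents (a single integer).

(re-executing from step 2 with the substitution; state before step 2: balance=123134)
2. pay 22104 -> balance=102643
3. pay 20937 -> balance=83050
4. pay 20944 -> balance=63193
5. pay 18614 -> balance=45406
6. pay 17943 -> balance=28057
7. pay 21146 -> balance=7278

7278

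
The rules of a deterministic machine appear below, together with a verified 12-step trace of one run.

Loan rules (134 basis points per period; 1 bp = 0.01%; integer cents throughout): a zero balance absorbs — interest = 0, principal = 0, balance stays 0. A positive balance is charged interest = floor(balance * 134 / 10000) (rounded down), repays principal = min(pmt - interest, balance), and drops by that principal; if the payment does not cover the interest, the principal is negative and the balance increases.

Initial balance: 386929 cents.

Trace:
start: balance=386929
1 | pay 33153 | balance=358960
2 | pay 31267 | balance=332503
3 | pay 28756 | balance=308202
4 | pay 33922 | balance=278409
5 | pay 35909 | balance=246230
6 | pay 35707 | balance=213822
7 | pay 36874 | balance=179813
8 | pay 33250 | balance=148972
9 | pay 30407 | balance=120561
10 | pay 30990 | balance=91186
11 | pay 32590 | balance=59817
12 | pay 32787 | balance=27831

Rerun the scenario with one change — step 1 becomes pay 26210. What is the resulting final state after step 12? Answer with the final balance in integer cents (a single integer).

(re-executing from step 1 with the substitution; state before step 1: balance=386929)
1 | pay 26210 | balance=365903
2 | pay 31267 | balance=339539
3 | pay 28756 | balance=315332
4 | pay 33922 | balance=285635
5 | pay 35909 | balance=253553
6 | pay 35707 | balance=221243
7 | pay 36874 | balance=187333
8 | pay 33250 | balance=156593
9 | pay 30407 | balance=128284
10 | pay 30990 | balance=99013
11 | pay 32590 | balance=67749
12 | pay 32787 | balance=35869

35869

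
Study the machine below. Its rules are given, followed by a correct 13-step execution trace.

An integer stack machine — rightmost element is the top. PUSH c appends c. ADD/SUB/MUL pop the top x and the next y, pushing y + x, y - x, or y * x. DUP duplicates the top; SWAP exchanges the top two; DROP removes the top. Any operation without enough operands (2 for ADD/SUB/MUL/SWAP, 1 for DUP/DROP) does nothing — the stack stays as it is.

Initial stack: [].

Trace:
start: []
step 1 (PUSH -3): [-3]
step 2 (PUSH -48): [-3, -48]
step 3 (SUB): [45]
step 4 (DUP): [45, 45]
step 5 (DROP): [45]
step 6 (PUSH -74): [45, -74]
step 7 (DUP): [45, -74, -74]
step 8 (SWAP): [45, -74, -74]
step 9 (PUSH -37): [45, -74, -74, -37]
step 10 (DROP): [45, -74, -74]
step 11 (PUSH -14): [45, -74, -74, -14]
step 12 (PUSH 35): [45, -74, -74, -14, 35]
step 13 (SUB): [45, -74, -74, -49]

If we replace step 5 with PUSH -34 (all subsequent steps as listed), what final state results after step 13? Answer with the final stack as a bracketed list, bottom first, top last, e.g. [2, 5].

(re-executing from step 5 with the substitution; state before step 5: [45, 45])
step 5 (PUSH -34): [45, 45, -34]
step 6 (PUSH -74): [45, 45, -34, -74]
step 7 (DUP): [45, 45, -34, -74, -74]
step 8 (SWAP): [45, 45, -34, -74, -74]
step 9 (PUSH -37): [45, 45, -34, -74, -74, -37]
step 10 (DROP): [45, 45, -34, -74, -74]
step 11 (PUSH -14): [45, 45, -34, -74, -74, -14]
step 12 (PUSH 35): [45, 45, -34, -74, -74, -14, 35]
step 13 (SUB): [45, 45, -34, -74, -74, -49]

[45, 45, -34, -74, -74, -49]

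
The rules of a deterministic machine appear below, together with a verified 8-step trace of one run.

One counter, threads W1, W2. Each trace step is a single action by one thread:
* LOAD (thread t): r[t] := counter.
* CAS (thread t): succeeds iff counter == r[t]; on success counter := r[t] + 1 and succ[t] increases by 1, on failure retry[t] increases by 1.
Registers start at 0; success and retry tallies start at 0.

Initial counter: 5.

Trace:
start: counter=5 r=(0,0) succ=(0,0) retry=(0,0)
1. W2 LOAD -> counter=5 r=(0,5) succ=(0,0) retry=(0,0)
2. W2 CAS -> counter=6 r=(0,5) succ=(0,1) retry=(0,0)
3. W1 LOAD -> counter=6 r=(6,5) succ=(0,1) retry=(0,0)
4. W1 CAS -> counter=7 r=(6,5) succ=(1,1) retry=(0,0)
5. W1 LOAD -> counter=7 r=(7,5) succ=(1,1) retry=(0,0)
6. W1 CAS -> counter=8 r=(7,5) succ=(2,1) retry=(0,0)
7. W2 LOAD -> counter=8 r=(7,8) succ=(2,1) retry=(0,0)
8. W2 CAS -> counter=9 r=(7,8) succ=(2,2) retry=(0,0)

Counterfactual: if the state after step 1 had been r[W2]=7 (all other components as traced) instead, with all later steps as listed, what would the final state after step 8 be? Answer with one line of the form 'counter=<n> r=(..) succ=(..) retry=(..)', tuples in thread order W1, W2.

counter=8 r=(6,7) succ=(2,1) retry=(0,1)

state after step 1 := counter=5 r=(0,7) succ=(0,0) retry=(0,0)
2. W2 CAS -> counter=5 r=(0,7) succ=(0,0) retry=(0,1)
3. W1 LOAD -> counter=5 r=(5,7) succ=(0,0) retry=(0,1)
4. W1 CAS -> counter=6 r=(5,7) succ=(1,0) retry=(0,1)
5. W1 LOAD -> counter=6 r=(6,7) succ=(1,0) retry=(0,1)
6. W1 CAS -> counter=7 r=(6,7) succ=(2,0) retry=(0,1)
7. W2 LOAD -> counter=7 r=(6,7) succ=(2,0) retry=(0,1)
8. W2 CAS -> counter=8 r=(6,7) succ=(2,1) retry=(0,1)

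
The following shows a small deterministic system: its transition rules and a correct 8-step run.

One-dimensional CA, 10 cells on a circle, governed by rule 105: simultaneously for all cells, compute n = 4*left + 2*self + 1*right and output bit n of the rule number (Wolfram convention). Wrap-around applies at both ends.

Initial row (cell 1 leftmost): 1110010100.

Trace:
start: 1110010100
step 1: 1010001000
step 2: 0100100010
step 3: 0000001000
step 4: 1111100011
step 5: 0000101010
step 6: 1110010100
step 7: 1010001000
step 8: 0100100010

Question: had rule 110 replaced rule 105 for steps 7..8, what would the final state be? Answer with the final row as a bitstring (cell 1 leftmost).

1111100111

(re-executing steps 7..8 under rule 110; state before step 7: 1110010100)
step 7: 1010111101
step 8: 1111100111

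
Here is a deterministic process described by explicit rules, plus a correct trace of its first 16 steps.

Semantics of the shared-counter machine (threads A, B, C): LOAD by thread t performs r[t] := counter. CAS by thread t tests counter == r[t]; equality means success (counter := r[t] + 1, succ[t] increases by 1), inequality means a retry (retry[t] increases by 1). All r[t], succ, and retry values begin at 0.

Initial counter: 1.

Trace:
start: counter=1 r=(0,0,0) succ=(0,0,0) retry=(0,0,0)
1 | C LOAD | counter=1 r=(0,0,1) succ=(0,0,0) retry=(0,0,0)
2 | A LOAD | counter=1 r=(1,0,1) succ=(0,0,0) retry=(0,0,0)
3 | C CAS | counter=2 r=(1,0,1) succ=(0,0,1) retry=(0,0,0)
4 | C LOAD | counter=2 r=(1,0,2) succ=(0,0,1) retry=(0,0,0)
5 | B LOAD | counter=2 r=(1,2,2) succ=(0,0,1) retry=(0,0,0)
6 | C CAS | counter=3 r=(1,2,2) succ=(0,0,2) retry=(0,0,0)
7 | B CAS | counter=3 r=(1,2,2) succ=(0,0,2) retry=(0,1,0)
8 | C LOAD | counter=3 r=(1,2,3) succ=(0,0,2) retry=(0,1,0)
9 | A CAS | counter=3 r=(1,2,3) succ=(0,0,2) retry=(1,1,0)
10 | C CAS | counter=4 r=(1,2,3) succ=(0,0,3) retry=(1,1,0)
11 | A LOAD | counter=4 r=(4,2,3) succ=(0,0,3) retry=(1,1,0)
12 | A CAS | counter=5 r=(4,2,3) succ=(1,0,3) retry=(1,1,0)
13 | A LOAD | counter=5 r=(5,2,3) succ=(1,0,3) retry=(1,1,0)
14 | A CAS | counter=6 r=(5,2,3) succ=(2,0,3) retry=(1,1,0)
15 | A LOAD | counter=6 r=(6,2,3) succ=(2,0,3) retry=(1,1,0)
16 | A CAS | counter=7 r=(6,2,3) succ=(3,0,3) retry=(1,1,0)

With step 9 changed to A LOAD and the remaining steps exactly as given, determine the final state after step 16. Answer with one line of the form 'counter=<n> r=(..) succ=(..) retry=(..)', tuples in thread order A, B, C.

counter=7 r=(6,2,3) succ=(3,0,3) retry=(0,1,0)

(re-executing from step 9 with the substitution; state before step 9: counter=3 r=(1,2,3) succ=(0,0,2) retry=(0,1,0))
9 | A LOAD | counter=3 r=(3,2,3) succ=(0,0,2) retry=(0,1,0)
10 | C CAS | counter=4 r=(3,2,3) succ=(0,0,3) retry=(0,1,0)
11 | A LOAD | counter=4 r=(4,2,3) succ=(0,0,3) retry=(0,1,0)
12 | A CAS | counter=5 r=(4,2,3) succ=(1,0,3) retry=(0,1,0)
13 | A LOAD | counter=5 r=(5,2,3) succ=(1,0,3) retry=(0,1,0)
14 | A CAS | counter=6 r=(5,2,3) succ=(2,0,3) retry=(0,1,0)
15 | A LOAD | counter=6 r=(6,2,3) succ=(2,0,3) retry=(0,1,0)
16 | A CAS | counter=7 r=(6,2,3) succ=(3,0,3) retry=(0,1,0)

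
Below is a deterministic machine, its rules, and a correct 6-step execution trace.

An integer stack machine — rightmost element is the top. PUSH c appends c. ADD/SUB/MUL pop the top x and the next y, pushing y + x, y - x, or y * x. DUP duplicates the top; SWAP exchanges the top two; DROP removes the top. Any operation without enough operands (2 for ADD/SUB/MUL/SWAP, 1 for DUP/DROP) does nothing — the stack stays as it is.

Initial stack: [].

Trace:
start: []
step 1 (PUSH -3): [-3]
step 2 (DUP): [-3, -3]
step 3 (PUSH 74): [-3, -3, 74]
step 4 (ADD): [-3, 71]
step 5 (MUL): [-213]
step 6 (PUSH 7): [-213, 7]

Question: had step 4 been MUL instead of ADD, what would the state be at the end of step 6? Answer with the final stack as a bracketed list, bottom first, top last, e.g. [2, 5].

[666, 7]

(re-executing from step 4 with the substitution; state before step 4: [-3, -3, 74])
step 4 (MUL): [-3, -222]
step 5 (MUL): [666]
step 6 (PUSH 7): [666, 7]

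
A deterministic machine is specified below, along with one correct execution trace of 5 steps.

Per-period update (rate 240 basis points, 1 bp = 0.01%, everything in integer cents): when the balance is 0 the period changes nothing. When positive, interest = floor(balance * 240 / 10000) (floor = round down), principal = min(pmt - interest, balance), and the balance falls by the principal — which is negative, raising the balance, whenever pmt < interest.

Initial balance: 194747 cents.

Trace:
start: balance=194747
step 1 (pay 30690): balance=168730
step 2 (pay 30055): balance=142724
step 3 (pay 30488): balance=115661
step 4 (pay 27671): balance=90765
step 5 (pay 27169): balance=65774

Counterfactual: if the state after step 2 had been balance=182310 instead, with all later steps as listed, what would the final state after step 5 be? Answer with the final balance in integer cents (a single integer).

108279

state after step 2 := balance=182310
step 3 (pay 30488): balance=156197
step 4 (pay 27671): balance=132274
step 5 (pay 27169): balance=108279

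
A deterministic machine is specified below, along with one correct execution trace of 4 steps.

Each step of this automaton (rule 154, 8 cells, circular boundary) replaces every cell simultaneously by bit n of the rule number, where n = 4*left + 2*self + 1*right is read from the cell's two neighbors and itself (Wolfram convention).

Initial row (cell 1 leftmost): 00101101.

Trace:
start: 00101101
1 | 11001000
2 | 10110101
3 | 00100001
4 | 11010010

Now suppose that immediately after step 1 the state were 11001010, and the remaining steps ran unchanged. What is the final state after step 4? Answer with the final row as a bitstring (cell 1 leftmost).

state after step 1 := 11001010
2 | 10110000
3 | 00101001
4 | 11000110

11000110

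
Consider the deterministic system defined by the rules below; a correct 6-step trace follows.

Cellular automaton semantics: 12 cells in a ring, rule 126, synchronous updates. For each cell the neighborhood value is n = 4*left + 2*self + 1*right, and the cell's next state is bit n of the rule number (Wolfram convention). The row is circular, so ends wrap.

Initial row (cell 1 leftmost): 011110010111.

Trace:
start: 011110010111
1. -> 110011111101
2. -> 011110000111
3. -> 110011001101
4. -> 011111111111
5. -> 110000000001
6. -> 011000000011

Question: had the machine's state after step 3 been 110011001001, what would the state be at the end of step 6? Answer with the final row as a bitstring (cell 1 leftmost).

state after step 3 := 110011001001
4. -> 011111111111
5. -> 110000000001
6. -> 011000000011

011000000011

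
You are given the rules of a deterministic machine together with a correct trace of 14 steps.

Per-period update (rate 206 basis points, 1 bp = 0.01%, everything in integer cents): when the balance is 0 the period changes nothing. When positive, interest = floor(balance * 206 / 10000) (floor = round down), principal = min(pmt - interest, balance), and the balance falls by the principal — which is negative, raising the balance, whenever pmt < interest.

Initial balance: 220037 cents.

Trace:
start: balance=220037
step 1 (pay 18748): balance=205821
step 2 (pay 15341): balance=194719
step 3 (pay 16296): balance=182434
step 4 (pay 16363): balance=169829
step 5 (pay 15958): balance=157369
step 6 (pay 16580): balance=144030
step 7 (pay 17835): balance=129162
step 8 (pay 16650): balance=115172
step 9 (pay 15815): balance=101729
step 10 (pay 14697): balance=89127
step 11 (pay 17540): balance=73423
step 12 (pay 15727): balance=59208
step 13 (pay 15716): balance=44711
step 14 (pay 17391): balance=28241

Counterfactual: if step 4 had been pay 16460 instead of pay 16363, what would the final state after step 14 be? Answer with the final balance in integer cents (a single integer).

28121

(re-executing from step 4 with the substitution; state before step 4: balance=182434)
step 4 (pay 16460): balance=169732
step 5 (pay 15958): balance=157270
step 6 (pay 16580): balance=143929
step 7 (pay 17835): balance=129058
step 8 (pay 16650): balance=115066
step 9 (pay 15815): balance=101621
step 10 (pay 14697): balance=89017
step 11 (pay 17540): balance=73310
step 12 (pay 15727): balance=59093
step 13 (pay 15716): balance=44594
step 14 (pay 17391): balance=28121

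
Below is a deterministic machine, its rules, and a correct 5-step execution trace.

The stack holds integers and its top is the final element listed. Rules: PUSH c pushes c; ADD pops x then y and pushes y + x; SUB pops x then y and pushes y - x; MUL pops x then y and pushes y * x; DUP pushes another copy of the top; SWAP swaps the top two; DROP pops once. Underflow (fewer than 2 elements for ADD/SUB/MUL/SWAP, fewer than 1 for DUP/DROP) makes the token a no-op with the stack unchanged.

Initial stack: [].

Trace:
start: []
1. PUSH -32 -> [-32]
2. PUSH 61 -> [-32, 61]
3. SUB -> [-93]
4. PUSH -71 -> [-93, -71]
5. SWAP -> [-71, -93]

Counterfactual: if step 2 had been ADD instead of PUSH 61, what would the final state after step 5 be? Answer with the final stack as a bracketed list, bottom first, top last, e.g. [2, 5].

[-71, -32]

(re-executing from step 2 with the substitution; state before step 2: [-32])
2. ADD -> [-32]
3. SUB -> [-32]
4. PUSH -71 -> [-32, -71]
5. SWAP -> [-71, -32]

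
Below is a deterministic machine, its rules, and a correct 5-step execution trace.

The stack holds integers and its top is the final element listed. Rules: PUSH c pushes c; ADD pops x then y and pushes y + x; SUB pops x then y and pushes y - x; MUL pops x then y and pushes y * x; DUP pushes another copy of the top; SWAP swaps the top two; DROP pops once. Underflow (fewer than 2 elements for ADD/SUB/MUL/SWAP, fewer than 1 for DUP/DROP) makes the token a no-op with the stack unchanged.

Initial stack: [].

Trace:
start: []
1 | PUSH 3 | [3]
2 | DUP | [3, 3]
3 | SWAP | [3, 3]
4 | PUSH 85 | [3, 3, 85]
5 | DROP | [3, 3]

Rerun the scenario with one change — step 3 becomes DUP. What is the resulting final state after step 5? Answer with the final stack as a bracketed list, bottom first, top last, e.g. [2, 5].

[3, 3, 3]

(re-executing from step 3 with the substitution; state before step 3: [3, 3])
3 | DUP | [3, 3, 3]
4 | PUSH 85 | [3, 3, 3, 85]
5 | DROP | [3, 3, 3]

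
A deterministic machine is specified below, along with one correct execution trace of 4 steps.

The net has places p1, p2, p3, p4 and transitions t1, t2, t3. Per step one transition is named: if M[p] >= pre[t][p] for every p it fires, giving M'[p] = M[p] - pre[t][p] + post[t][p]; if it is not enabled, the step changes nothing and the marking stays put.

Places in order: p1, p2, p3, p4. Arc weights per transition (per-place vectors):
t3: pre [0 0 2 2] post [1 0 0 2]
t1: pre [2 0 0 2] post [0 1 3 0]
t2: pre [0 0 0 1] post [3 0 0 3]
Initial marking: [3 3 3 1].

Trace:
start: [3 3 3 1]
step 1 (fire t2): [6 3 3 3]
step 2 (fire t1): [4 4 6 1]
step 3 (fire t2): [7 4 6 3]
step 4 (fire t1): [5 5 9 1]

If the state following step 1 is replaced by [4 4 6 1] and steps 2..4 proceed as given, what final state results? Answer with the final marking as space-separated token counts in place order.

state after step 1 := [4 4 6 1]
step 2 (fire t1): [4 4 6 1]
step 3 (fire t2): [7 4 6 3]
step 4 (fire t1): [5 5 9 1]

5 5 9 1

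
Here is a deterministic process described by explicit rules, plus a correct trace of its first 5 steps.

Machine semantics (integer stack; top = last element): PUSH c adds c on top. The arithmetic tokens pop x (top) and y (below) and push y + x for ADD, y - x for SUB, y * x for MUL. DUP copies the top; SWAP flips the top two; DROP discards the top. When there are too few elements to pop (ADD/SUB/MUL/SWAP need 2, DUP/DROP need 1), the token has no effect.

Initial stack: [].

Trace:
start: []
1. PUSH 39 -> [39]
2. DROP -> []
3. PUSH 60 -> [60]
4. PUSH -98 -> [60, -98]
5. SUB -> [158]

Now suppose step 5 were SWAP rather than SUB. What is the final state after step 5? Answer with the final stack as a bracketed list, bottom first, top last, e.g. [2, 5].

(re-executing from step 5 with the substitution; state before step 5: [60, -98])
5. SWAP -> [-98, 60]

[-98, 60]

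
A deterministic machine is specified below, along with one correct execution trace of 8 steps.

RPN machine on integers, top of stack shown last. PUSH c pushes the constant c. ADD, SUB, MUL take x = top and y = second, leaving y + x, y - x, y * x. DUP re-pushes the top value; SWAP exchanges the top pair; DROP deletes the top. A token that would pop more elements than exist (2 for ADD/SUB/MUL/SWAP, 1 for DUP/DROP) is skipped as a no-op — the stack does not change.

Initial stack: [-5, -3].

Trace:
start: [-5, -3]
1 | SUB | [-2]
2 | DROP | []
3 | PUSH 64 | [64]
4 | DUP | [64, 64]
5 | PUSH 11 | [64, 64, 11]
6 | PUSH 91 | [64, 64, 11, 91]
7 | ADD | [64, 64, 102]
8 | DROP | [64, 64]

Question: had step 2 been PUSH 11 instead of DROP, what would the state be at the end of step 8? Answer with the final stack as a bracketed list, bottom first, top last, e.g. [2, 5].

[-2, 11, 64, 64]

(re-executing from step 2 with the substitution; state before step 2: [-2])
2 | PUSH 11 | [-2, 11]
3 | PUSH 64 | [-2, 11, 64]
4 | DUP | [-2, 11, 64, 64]
5 | PUSH 11 | [-2, 11, 64, 64, 11]
6 | PUSH 91 | [-2, 11, 64, 64, 11, 91]
7 | ADD | [-2, 11, 64, 64, 102]
8 | DROP | [-2, 11, 64, 64]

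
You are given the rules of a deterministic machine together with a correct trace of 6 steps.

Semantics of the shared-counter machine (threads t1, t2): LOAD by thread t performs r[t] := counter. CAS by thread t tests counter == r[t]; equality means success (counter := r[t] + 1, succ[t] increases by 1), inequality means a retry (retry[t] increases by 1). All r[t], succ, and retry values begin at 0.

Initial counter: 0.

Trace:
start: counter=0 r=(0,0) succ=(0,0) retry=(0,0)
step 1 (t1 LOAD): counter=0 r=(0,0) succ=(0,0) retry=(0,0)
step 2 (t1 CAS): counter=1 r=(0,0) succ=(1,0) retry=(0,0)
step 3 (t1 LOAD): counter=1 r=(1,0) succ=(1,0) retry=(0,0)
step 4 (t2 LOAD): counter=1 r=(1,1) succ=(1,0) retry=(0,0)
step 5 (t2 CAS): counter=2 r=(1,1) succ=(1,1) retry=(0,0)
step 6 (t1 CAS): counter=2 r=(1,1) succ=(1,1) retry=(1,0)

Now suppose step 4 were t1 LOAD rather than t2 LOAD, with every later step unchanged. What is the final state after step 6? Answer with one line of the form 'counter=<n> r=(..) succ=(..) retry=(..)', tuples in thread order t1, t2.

(re-executing from step 4 with the substitution; state before step 4: counter=1 r=(1,0) succ=(1,0) retry=(0,0))
step 4 (t1 LOAD): counter=1 r=(1,0) succ=(1,0) retry=(0,0)
step 5 (t2 CAS): counter=1 r=(1,0) succ=(1,0) retry=(0,1)
step 6 (t1 CAS): counter=2 r=(1,0) succ=(2,0) retry=(0,1)

counter=2 r=(1,0) succ=(2,0) retry=(0,1)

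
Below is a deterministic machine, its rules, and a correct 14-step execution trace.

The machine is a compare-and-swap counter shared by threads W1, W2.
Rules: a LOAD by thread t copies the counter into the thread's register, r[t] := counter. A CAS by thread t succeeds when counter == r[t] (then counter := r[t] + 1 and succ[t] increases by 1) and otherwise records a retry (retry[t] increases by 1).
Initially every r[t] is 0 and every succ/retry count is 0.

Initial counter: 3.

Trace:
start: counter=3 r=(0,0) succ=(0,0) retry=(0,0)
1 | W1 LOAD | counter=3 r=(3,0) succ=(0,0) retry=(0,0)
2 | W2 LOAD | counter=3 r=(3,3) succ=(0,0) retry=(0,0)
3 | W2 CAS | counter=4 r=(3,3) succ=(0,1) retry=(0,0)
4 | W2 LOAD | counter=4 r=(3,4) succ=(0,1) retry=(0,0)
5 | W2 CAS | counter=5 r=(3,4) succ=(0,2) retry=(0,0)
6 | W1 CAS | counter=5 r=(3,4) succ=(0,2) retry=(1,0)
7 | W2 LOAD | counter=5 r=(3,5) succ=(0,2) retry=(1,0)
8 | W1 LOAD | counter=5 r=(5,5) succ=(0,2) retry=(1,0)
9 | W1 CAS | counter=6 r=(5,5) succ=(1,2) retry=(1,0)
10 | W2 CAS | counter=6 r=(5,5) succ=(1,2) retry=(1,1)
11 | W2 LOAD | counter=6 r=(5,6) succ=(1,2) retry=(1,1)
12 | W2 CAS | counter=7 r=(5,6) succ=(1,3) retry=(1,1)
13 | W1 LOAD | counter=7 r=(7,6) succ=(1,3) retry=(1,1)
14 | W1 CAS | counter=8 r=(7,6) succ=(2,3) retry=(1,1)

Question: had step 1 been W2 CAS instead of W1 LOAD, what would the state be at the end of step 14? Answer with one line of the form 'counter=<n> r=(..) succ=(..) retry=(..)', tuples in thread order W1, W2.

counter=8 r=(7,6) succ=(2,3) retry=(1,2)

(re-executing from step 1 with the substitution; state before step 1: counter=3 r=(0,0) succ=(0,0) retry=(0,0))
1 | W2 CAS | counter=3 r=(0,0) succ=(0,0) retry=(0,1)
2 | W2 LOAD | counter=3 r=(0,3) succ=(0,0) retry=(0,1)
3 | W2 CAS | counter=4 r=(0,3) succ=(0,1) retry=(0,1)
4 | W2 LOAD | counter=4 r=(0,4) succ=(0,1) retry=(0,1)
5 | W2 CAS | counter=5 r=(0,4) succ=(0,2) retry=(0,1)
6 | W1 CAS | counter=5 r=(0,4) succ=(0,2) retry=(1,1)
7 | W2 LOAD | counter=5 r=(0,5) succ=(0,2) retry=(1,1)
8 | W1 LOAD | counter=5 r=(5,5) succ=(0,2) retry=(1,1)
9 | W1 CAS | counter=6 r=(5,5) succ=(1,2) retry=(1,1)
10 | W2 CAS | counter=6 r=(5,5) succ=(1,2) retry=(1,2)
11 | W2 LOAD | counter=6 r=(5,6) succ=(1,2) retry=(1,2)
12 | W2 CAS | counter=7 r=(5,6) succ=(1,3) retry=(1,2)
13 | W1 LOAD | counter=7 r=(7,6) succ=(1,3) retry=(1,2)
14 | W1 CAS | counter=8 r=(7,6) succ=(2,3) retry=(1,2)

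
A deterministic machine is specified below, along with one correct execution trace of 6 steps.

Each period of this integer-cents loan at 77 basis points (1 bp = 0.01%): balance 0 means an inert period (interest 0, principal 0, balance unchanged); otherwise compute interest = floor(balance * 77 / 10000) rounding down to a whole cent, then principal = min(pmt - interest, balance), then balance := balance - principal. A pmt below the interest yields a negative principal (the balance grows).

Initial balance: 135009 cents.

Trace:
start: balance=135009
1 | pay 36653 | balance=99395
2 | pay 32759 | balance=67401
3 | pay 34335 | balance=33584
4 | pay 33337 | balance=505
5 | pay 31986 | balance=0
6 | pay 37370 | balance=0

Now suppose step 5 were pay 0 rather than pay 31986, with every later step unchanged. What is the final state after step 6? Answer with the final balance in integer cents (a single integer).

(re-executing from step 5 with the substitution; state before step 5: balance=505)
5 | pay 0 | balance=508
6 | pay 37370 | balance=0

0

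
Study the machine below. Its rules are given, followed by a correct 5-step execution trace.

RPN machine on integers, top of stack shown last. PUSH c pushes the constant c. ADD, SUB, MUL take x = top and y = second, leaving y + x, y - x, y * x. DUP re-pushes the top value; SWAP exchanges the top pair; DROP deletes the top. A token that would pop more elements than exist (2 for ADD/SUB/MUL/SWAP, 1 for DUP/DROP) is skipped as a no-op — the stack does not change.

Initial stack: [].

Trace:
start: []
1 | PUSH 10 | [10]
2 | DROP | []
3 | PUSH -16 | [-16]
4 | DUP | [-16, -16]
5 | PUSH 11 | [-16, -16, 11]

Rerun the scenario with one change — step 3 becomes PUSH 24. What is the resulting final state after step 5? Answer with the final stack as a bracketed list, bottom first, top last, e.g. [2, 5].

[24, 24, 11]

(re-executing from step 3 with the substitution; state before step 3: [])
3 | PUSH 24 | [24]
4 | DUP | [24, 24]
5 | PUSH 11 | [24, 24, 11]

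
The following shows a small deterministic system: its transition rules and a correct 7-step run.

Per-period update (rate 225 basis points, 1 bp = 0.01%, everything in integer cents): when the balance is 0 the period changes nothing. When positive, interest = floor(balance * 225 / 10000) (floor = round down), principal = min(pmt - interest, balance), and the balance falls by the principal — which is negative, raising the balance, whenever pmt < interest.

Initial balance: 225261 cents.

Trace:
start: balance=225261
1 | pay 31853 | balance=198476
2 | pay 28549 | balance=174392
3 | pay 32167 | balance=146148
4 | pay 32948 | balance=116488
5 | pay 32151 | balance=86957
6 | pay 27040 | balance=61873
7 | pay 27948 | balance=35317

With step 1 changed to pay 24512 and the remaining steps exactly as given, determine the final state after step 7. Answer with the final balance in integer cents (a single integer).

43707

(re-executing from step 1 with the substitution; state before step 1: balance=225261)
1 | pay 24512 | balance=205817
2 | pay 28549 | balance=181898
3 | pay 32167 | balance=153823
4 | pay 32948 | balance=124336
5 | pay 32151 | balance=94982
6 | pay 27040 | balance=70079
7 | pay 27948 | balance=43707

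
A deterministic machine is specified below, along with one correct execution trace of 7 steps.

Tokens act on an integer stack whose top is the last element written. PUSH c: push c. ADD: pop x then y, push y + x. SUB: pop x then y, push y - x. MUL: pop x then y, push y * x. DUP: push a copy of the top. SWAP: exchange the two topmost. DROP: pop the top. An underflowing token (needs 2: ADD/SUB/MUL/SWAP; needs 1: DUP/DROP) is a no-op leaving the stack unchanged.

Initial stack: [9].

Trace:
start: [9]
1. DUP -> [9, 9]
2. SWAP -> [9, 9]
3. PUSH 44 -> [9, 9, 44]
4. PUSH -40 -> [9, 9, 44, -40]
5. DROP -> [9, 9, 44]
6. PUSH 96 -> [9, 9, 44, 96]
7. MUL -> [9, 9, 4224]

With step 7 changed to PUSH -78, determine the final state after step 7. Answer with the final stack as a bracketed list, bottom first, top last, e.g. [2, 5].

(re-executing from step 7 with the substitution; state before step 7: [9, 9, 44, 96])
7. PUSH -78 -> [9, 9, 44, 96, -78]

[9, 9, 44, 96, -78]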